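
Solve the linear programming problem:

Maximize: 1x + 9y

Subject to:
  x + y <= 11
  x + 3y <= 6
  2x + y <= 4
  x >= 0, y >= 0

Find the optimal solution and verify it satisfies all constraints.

Feasible vertices: (0, 0), (0, 2), (6/5, 8/5), (2, 0)
Objective 1x + 9y at each vertex:
  (0, 0): 0
  (0, 2): 18
  (6/5, 8/5): 78/5
  (2, 0): 2
Maximum is 18 at (0, 2).
Verify constraints at (x, y) = (0, 2):
  1*0 + 1*2 = 2 <= 11
  1*0 + 3*2 = 6 <= 6 (active)
  2*0 + 1*2 = 2 <= 4
  x = 0 >= 0, y = 2 >= 0. All constraints satisfied.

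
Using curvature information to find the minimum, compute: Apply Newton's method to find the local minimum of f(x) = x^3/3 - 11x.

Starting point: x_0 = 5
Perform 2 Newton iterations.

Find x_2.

f(x) = x^3/3 - 11x
f'(x) = x^2 - 11, f''(x) = 2x
Newton update: x_{n+1} = x_n - (x_n^2 - 11)/(2*x_n)
Step 1: x_0 = 5, f'=14, f''=10, x_1 = 18/5
Step 2: x_1 = 18/5, f'=49/25, f''=36/5, x_2 = 599/180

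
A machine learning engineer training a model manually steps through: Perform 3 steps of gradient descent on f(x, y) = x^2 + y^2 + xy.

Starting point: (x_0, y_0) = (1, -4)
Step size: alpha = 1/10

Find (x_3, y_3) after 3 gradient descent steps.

f(x,y) = x^2 + y^2 + xy
grad_x = 2x + 1y, grad_y = 2y + 1x
Step 1: grad = (-2, -7), (6/5, -33/10)
Step 2: grad = (-9/10, -27/5), (129/100, -69/25)
Step 3: grad = (-9/50, -423/100), (327/250, -2337/1000)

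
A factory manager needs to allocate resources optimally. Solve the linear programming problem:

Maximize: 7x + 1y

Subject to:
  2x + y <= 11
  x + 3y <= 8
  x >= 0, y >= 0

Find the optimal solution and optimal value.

Feasible vertices: (0, 0), (0, 8/3), (5, 1), (11/2, 0)
Objective 7x + 1y at each:
  (0, 0): 0
  (0, 8/3): 8/3
  (5, 1): 36
  (11/2, 0): 77/2
Maximum is 77/2 at (11/2, 0).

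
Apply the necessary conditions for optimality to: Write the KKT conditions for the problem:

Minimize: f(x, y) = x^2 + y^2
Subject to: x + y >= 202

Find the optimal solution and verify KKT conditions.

KKT conditions for min x^2 + y^2 s.t. x + y >= 202:
Stationarity: 2x = mu, 2y = mu
So x = y = mu/2.
Complementary slackness: mu*(x + y - 202) = 0
Primal feasibility: x + y >= 202; dual feasibility: mu >= 0
If mu = 0 then x = y = 0, but 0 + 0 < 202 is infeasible, so the constraint is active.
Constraint active: x + y = 2*(mu/2) = 202 => mu = 202
x = y = 101, f = 20402
Verify: stationarity 2*101 = 202 = mu; primal 101 + 101 = 202 >= 202; dual mu = 202 >= 0; complementary slackness 202*(202 - 202) = 0. All KKT conditions hold.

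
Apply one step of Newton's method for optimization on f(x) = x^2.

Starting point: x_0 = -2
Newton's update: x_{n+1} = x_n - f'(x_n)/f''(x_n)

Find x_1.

f(x) = x^2
f'(x) = 2x + (0), f''(x) = 2
Newton step: x_1 = x_0 - f'(x_0)/f''(x_0)
f'(-2) = -4
x_1 = -2 - -4/2 = 0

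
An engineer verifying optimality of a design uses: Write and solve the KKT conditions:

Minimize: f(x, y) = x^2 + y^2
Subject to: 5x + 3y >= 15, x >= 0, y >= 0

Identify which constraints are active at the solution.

KKT conditions for min x^2 + y^2 s.t. 5x + 3y >= 15, x >= 0, y >= 0:
Stationarity: 2x = mu*5 + mu_x, 2y = mu*3 + mu_y, with mu, mu_x, mu_y >= 0
Complementary slackness: mu*(5x + 3y - 15) = 0, mu_x*x = 0, mu_y*y = 0
(0, 0) is infeasible (5*0 + 3*0 < 15), so if mu = 0 stationarity would force x = mu_x/2 >= 0, y = mu_y/2 >= 0 with mu_x*x = mu_y*y = 0, i.e. x = y = 0: contradiction. Hence mu > 0 and 5x + 3y = 15 is active.
Try x > 0, y > 0 (so mu_x = mu_y = 0): x = 5*mu/2, y = 3*mu/2
Substitute: 5*(5*mu/2) + 3*(3*mu/2) = 15
  mu*34/2 = 15 => mu = 15/17
x* = 75/34 > 0, y* = 45/34 > 0, consistent with mu_x = mu_y = 0.
f is convex and the constraints are linear, so this KKT point is the global minimum.
f* = 225/34
Active constraints: 5x + 3y >= 15 (holds with equality, mu = 15/17 > 0); x >= 0 and y >= 0 are inactive (mu_x = mu_y = 0).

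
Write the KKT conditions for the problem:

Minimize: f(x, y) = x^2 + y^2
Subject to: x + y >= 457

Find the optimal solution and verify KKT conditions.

KKT conditions for min x^2 + y^2 s.t. x + y >= 457:
Stationarity: 2x = mu, 2y = mu
So x = y = mu/2.
Complementary slackness: mu*(x + y - 457) = 0
Primal feasibility: x + y >= 457; dual feasibility: mu >= 0
If mu = 0 then x = y = 0, but 0 + 0 < 457 is infeasible, so the constraint is active.
Constraint active: x + y = 2*(mu/2) = 457 => mu = 457
x = y = 457/2, f = 208849/2
Verify: stationarity 2*(457/2) = 457 = mu; primal 457/2 + 457/2 = 457 >= 457; dual mu = 457 >= 0; complementary slackness 457*(457 - 457) = 0. All KKT conditions hold.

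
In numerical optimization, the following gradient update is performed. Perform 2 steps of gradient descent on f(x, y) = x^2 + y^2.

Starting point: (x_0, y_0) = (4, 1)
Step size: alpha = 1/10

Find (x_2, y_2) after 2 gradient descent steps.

f(x,y) = x^2 + y^2
grad_x = 2x + 0y, grad_y = 2y + 0x
Step 1: grad = (8, 2), (16/5, 4/5)
Step 2: grad = (32/5, 8/5), (64/25, 16/25)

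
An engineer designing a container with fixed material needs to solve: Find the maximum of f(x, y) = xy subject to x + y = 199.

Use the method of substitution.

Substitute y = 199 - x into f(x,y) = xy:
g(x) = x(199 - x) = 199x - x^2
g'(x) = 199 - 2x = 0  =>  x = 199/2
y = 199 - 199/2 = 199/2
Maximum value = (199/2) * (199/2) = 39601/4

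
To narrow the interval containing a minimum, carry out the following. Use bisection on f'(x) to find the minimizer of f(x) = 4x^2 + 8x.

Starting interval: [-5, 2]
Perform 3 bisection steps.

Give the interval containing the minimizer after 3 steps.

Finding critical point of f(x) = 4x^2 + 8x using bisection on f'(x) = 8x + 8.
f'(x) = 0 when x = -1.
Starting interval: [-5, 2]
Step 1: mid = -3/2, f'(mid) = -4, new interval = [-3/2, 2]
Step 2: mid = 1/4, f'(mid) = 10, new interval = [-3/2, 1/4]
Step 3: mid = -5/8, f'(mid) = 3, new interval = [-3/2, -5/8]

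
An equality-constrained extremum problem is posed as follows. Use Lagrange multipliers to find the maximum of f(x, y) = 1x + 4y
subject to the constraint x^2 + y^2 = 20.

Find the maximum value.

Set up Lagrange conditions: grad f = lambda * grad g
  1 = 2*lambda*x
  4 = 2*lambda*y
From these: x/y = 1/4, so x = 1t, y = 4t for some t.
Substitute into constraint: (1t)^2 + (4t)^2 = 20
  t^2 * 17 = 20
  t = sqrt(20/17)
Maximum = 1*x + 4*y = (1^2 + 4^2)*t = 17 * sqrt(20/17) = sqrt(340)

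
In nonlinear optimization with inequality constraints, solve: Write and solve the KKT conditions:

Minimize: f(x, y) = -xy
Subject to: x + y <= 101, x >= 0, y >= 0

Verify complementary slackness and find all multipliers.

Problem: min -xy s.t. x + y <= 101 (multiplier lambda), x >= 0 (mu_x), y >= 0 (mu_y)
KKT stationarity: -y + lambda - mu_x = 0, -x + lambda - mu_y = 0, with lambda, mu_x, mu_y >= 0
Complementary slackness: lambda*(x + y - 101) = 0, mu_x*x = 0, mu_y*y = 0
If lambda = 0: y = -mu_x <= 0 and x = -mu_y <= 0 force x = y = 0 with f = 0; but x = y = 101/2 is feasible with f = -10201/4 < 0, so this is not the minimum. Hence lambda > 0 and x + y = 101.
Try x > 0, y > 0 (so mu_x = mu_y = 0): y = lambda, x = lambda => x = y = lambda
x + y = 101 => 2*lambda = 101 => lambda = 101/2
x* = y* = 101/2 > 0, consistent with mu_x = mu_y = 0.
(Any feasible point with x = 0 or y = 0 has f = 0 > -10201/4, so the minimum is not on those boundaries.)
min(-xy) = -10201/4 (i.e. max xy = 10201/4)
Multipliers: lambda = 101/2, mu_x = 0, mu_y = 0
Complementary slackness: lambda*(x + y - 101) = 101/2*(101/2 + 101/2 - 101) = 0, mu_x*x = 0*101/2 = 0, mu_y*y = 0*101/2 = 0. Satisfied.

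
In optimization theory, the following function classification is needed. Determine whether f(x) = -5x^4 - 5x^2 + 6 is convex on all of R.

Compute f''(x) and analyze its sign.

f(x) = -5x^4 - 5x^2 + 6
f'(x) = -20x^3 + -10x
f''(x) = -60x^2 + -10
f''(x) = -60x^2 + -10 <= -10 < 0 for all x
Therefore, f is concave on R.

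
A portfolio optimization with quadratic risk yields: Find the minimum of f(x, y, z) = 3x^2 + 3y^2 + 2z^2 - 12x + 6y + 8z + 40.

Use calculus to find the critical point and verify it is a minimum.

f(x,y,z) = 3x^2 + 3y^2 + 2z^2 - 12x + 6y + 8z + 40
df/dx = 6x + (-12) = 0 => x = 2
df/dy = 6y + (6) = 0 => y = -1
df/dz = 4z + (8) = 0 => z = -2
f(2,-1,-2) = 3*(2)^2 + 3*(-1)^2 + 2*(-2)^2 + -12*(2) + 6*(-1) + 8*(-2) + 40 = 17
Hessian is diagonal with entries 6, 6, 4 > 0, confirmed minimum.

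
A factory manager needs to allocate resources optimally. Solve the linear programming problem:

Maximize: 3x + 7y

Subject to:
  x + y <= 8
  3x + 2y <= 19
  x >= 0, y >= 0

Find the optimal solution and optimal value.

Feasible vertices: (0, 0), (0, 8), (3, 5), (19/3, 0)
Objective 3x + 7y at each:
  (0, 0): 0
  (0, 8): 56
  (3, 5): 44
  (19/3, 0): 19
Maximum is 56 at (0, 8).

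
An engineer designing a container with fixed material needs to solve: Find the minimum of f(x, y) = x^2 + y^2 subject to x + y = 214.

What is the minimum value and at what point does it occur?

Substitute y = 214 - x into f(x,y) = x^2 + y^2:
g(x) = x^2 + (214 - x)^2 = 2x^2 - 428x + 45796
g'(x) = 4x - 428 = 0  =>  x = 107
y = 214 - 107 = 107
Minimum value = 107^2 + 107^2 = 22898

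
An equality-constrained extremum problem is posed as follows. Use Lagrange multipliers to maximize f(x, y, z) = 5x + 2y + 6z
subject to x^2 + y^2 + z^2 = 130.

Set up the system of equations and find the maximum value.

Lagrange conditions: 5 = 2*lambda*x, 2 = 2*lambda*y, 6 = 2*lambda*z
So x:5 = y:2 = z:6, i.e. x = 5t, y = 2t, z = 6t
Constraint: t^2*(5^2 + 2^2 + 6^2) = 130
  t^2 * 65 = 130  =>  t = sqrt(2)
Maximum = 5*5t + 2*2t + 6*6t = 65*sqrt(2) = sqrt(8450)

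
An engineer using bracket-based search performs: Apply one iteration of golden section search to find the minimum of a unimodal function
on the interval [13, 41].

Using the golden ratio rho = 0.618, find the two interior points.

Golden section search on [13, 41].
Golden ratio rho = 0.618 (approx).
Interior points:
  x_1 = 13 + (1-0.618)*28 = 23.6960
  x_2 = 13 + 0.618*28 = 30.3040
Compare f(x_1) and f(x_2) to determine which subinterval to keep.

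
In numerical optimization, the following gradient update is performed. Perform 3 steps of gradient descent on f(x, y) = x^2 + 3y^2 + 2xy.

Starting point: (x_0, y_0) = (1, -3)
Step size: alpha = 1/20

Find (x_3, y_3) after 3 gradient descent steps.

f(x,y) = x^2 + 3y^2 + 2xy
grad_x = 2x + 2y, grad_y = 6y + 2x
Step 1: grad = (-4, -16), (6/5, -11/5)
Step 2: grad = (-2, -54/5), (13/10, -83/50)
Step 3: grad = (-18/25, -184/25), (167/125, -323/250)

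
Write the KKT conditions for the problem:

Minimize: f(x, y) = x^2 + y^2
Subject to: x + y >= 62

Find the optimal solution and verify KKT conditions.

KKT conditions for min x^2 + y^2 s.t. x + y >= 62:
Stationarity: 2x = mu, 2y = mu
So x = y = mu/2.
Complementary slackness: mu*(x + y - 62) = 0
Primal feasibility: x + y >= 62; dual feasibility: mu >= 0
If mu = 0 then x = y = 0, but 0 + 0 < 62 is infeasible, so the constraint is active.
Constraint active: x + y = 2*(mu/2) = 62 => mu = 62
x = y = 31, f = 1922
Verify: stationarity 2*31 = 62 = mu; primal 31 + 31 = 62 >= 62; dual mu = 62 >= 0; complementary slackness 62*(62 - 62) = 0. All KKT conditions hold.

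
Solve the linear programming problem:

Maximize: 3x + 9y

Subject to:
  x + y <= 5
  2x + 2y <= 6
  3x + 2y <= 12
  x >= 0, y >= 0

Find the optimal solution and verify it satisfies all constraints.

Feasible vertices: (0, 0), (0, 3), (3, 0)
Objective 3x + 9y at each vertex:
  (0, 0): 0
  (0, 3): 27
  (3, 0): 9
Maximum is 27 at (0, 3).
Verify constraints at (x, y) = (0, 3):
  1*0 + 1*3 = 3 <= 5
  2*0 + 2*3 = 6 <= 6 (active)
  3*0 + 2*3 = 6 <= 12
  x = 0 >= 0, y = 3 >= 0. All constraints satisfied.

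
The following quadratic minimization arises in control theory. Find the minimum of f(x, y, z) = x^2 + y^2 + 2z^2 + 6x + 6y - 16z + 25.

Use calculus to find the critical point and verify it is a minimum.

f(x,y,z) = x^2 + y^2 + 2z^2 + 6x + 6y - 16z + 25
df/dx = 2x + (6) = 0 => x = -3
df/dy = 2y + (6) = 0 => y = -3
df/dz = 4z + (-16) = 0 => z = 4
f(-3,-3,4) = 1*(-3)^2 + 1*(-3)^2 + 2*(4)^2 + 6*(-3) + 6*(-3) + -16*(4) + 25 = -25
Hessian is diagonal with entries 2, 2, 4 > 0, confirmed minimum.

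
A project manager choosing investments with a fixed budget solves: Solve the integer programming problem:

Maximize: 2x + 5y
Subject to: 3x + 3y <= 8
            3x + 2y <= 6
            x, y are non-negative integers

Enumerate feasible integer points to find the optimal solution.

Constraint 1: 3x + 3y <= 8
Constraint 2: 3x + 2y <= 6
Feasible x range (need y >= 0): 0 <= x <= min(8/3, 6/3) => x in {0, ..., 2}.
Enumerate feasible integer points row by row (the coefficient of y is 5 > 0, so for each x the largest feasible y gives the best value):
  x = 0: y <= min((8 - 3*0)/3, (6 - 3*0)/2) => y in {0, ..., 2}; best 2*0 + 5*2 = 10
  x = 1: y <= min((8 - 3*1)/3, (6 - 3*1)/2) => y in {0, ..., 1}; best 2*1 + 5*1 = 7
  x = 2: y <= min((8 - 3*2)/3, (6 - 3*2)/2) => y in {0}; best 2*2 + 5*0 = 4
The maximum 2x + 5y = 10 is achieved at x = 0, y = 2.
Check: 3*0 + 3*2 = 6 <= 8 and 3*0 + 2*2 = 4 <= 6.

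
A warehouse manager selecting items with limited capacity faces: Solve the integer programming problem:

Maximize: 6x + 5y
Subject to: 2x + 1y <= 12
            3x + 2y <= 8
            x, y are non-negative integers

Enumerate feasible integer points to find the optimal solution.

Constraint 1: 2x + 1y <= 12
Constraint 2: 3x + 2y <= 8
Feasible x range (need y >= 0): 0 <= x <= min(12/2, 8/3) => x in {0, ..., 2}.
Enumerate feasible integer points row by row (the coefficient of y is 5 > 0, so for each x the largest feasible y gives the best value):
  x = 0: y <= min((12 - 2*0)/1, (8 - 3*0)/2) => y in {0, ..., 4}; best 6*0 + 5*4 = 20
  x = 1: y <= min((12 - 2*1)/1, (8 - 3*1)/2) => y in {0, ..., 2}; best 6*1 + 5*2 = 16
  x = 2: y <= min((12 - 2*2)/1, (8 - 3*2)/2) => y in {0, ..., 1}; best 6*2 + 5*1 = 17
The maximum 6x + 5y = 20 is achieved at x = 0, y = 4.
Check: 2*0 + 1*4 = 4 <= 12 and 3*0 + 2*4 = 8 <= 8.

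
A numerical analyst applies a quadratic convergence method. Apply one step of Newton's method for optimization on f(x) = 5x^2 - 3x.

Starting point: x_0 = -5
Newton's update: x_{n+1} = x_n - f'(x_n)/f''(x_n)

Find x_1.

f(x) = 5x^2 - 3x
f'(x) = 10x + (-3), f''(x) = 10
Newton step: x_1 = x_0 - f'(x_0)/f''(x_0)
f'(-5) = -53
x_1 = -5 - -53/10 = 3/10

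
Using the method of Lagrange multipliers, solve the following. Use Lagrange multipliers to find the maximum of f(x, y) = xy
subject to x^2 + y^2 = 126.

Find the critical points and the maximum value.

Lagrange conditions: y = 2*lambda*x and x = 2*lambda*y
If x = 0 then y = 0, violating the constraint, so x, y != 0.
Dividing: y/x = x/y => x^2 = y^2 => y = x or y = -x
Constraint: 2x^2 = 126 => x^2 = 63 => x = +/-sqrt(63)
Critical points: (sqrt(63), sqrt(63)), (-sqrt(63), -sqrt(63)), (sqrt(63), -sqrt(63)), (-sqrt(63), sqrt(63))
  y = x:  xy = x^2 = 63  at (sqrt(63), sqrt(63)) and (-sqrt(63), -sqrt(63))
  y = -x: xy = -x^2 = -63 at (sqrt(63), -sqrt(63)) and (-sqrt(63), sqrt(63))
Maximum xy = 63 at (sqrt(63), sqrt(63)) and (-sqrt(63), -sqrt(63))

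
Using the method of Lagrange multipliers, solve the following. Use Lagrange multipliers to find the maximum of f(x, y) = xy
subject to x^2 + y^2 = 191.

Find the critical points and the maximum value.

Lagrange conditions: y = 2*lambda*x and x = 2*lambda*y
If x = 0 then y = 0, violating the constraint, so x, y != 0.
Dividing: y/x = x/y => x^2 = y^2 => y = x or y = -x
Constraint: 2x^2 = 191 => x^2 = 191/2 => x = +/-sqrt(191/2)
Critical points: (sqrt(191/2), sqrt(191/2)), (-sqrt(191/2), -sqrt(191/2)), (sqrt(191/2), -sqrt(191/2)), (-sqrt(191/2), sqrt(191/2))
  y = x:  xy = x^2 = 191/2  at (sqrt(191/2), sqrt(191/2)) and (-sqrt(191/2), -sqrt(191/2))
  y = -x: xy = -x^2 = -191/2 at (sqrt(191/2), -sqrt(191/2)) and (-sqrt(191/2), sqrt(191/2))
Maximum xy = 191/2 at (sqrt(191/2), sqrt(191/2)) and (-sqrt(191/2), -sqrt(191/2))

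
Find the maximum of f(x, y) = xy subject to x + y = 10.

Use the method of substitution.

Substitute y = 10 - x into f(x,y) = xy:
g(x) = x(10 - x) = 10x - x^2
g'(x) = 10 - 2x = 0  =>  x = 5
y = 10 - 5 = 5
Maximum value = 5 * 5 = 25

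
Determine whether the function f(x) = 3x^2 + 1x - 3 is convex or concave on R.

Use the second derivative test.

f(x) = 3x^2 + 1x - 3
f'(x) = 6x + 1
f''(x) = 6
Since f''(x) = 6 > 0 for all x, f is convex on R.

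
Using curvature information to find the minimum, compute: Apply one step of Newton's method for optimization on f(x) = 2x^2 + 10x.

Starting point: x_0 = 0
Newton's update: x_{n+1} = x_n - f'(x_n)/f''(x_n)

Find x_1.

f(x) = 2x^2 + 10x
f'(x) = 4x + (10), f''(x) = 4
Newton step: x_1 = x_0 - f'(x_0)/f''(x_0)
f'(0) = 10
x_1 = 0 - 10/4 = -5/2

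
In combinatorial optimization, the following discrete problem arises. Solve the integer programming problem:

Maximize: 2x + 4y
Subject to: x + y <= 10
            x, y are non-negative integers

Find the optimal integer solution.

Objective: 2x + 4y, constraint: x + y <= 10
Coefficient of y is 4 > coefficient of x is 2, so allocate the entire budget to y.
Optimal: x = 0, y = 10, value = 40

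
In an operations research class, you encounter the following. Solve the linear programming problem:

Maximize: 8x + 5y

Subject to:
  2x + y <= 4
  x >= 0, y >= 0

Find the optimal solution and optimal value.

The feasible region has vertices at [(0, 0), (2, 0), (0, 4)].
Checking objective 8x + 5y at each vertex:
  (0, 0): 8*0 + 5*0 = 0
  (2, 0): 8*2 + 5*0 = 16
  (0, 4): 8*0 + 5*4 = 20
Maximum is 20 at (0, 4).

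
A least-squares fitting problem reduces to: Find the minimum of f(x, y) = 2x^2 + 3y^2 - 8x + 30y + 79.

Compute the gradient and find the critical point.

f(x,y) = 2x^2 + 3y^2 - 8x + 30y + 79
df/dx = 4x + (-8) = 0  =>  x = 2
df/dy = 6y + (30) = 0  =>  y = -5
f(2, -5) = 2*(2)^2 + 3*(-5)^2 + -8*(2) + 30*(-5) + 79 = -4
Hessian is diagonal with entries 4, 6 > 0, so this is a minimum.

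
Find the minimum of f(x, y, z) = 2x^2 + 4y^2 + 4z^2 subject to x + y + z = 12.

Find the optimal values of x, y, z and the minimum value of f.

Using Lagrange multipliers on f = 2x^2 + 4y^2 + 4z^2 with constraint x + y + z = 12:
Conditions: 2*2*x = lambda, 2*4*y = lambda, 2*4*z = lambda
So x = lambda/4, y = lambda/8, z = lambda/8
Substituting into constraint: lambda * (1/2) = 12
lambda = 24
x = 6, y = 3, z = 3
Minimum value = 144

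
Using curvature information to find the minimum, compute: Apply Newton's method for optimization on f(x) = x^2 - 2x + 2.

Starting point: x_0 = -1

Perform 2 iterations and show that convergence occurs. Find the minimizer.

f(x) = x^2 - 2x + 2, f'(x) = 2x + (-2), f''(x) = 2
Step 1: f'(-1) = -4, x_1 = -1 - -4/2 = 1
Step 2: f'(1) = 0, x_2 = 1 (converged)
Newton's method converges in 1 step for quadratics.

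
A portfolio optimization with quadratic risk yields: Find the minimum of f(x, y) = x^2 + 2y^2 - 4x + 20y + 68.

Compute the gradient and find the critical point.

f(x,y) = x^2 + 2y^2 - 4x + 20y + 68
df/dx = 2x + (-4) = 0  =>  x = 2
df/dy = 4y + (20) = 0  =>  y = -5
f(2, -5) = 1*(2)^2 + 2*(-5)^2 + -4*(2) + 20*(-5) + 68 = 14
Hessian is diagonal with entries 2, 4 > 0, so this is a minimum.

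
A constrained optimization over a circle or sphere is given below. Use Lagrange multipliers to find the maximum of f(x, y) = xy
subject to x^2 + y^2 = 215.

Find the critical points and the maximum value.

Lagrange conditions: y = 2*lambda*x and x = 2*lambda*y
If x = 0 then y = 0, violating the constraint, so x, y != 0.
Dividing: y/x = x/y => x^2 = y^2 => y = x or y = -x
Constraint: 2x^2 = 215 => x^2 = 215/2 => x = +/-sqrt(215/2)
Critical points: (sqrt(215/2), sqrt(215/2)), (-sqrt(215/2), -sqrt(215/2)), (sqrt(215/2), -sqrt(215/2)), (-sqrt(215/2), sqrt(215/2))
  y = x:  xy = x^2 = 215/2  at (sqrt(215/2), sqrt(215/2)) and (-sqrt(215/2), -sqrt(215/2))
  y = -x: xy = -x^2 = -215/2 at (sqrt(215/2), -sqrt(215/2)) and (-sqrt(215/2), sqrt(215/2))
Maximum xy = 215/2 at (sqrt(215/2), sqrt(215/2)) and (-sqrt(215/2), -sqrt(215/2))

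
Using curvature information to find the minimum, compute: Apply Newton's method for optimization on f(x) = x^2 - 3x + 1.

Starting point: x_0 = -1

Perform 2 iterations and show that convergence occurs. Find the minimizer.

f(x) = x^2 - 3x + 1, f'(x) = 2x + (-3), f''(x) = 2
Step 1: f'(-1) = -5, x_1 = -1 - -5/2 = 3/2
Step 2: f'(3/2) = 0, x_2 = 3/2 (converged)
Newton's method converges in 1 step for quadratics.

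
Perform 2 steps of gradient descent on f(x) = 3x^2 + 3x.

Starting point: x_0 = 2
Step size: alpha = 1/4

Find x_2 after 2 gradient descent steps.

f(x) = 3x^2 + 3x, f'(x) = 6x + (3)
Step 1: f'(2) = 15, x_1 = 2 - 1/4 * 15 = -7/4
Step 2: f'(-7/4) = -15/2, x_2 = -7/4 - 1/4 * -15/2 = 1/8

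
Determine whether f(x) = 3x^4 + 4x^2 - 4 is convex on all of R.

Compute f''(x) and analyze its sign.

f(x) = 3x^4 + 4x^2 - 4
f'(x) = 12x^3 + 8x
f''(x) = 36x^2 + 8
f''(x) = 36x^2 + 8 >= 8 > 0 for all x
Therefore, f is convex on R.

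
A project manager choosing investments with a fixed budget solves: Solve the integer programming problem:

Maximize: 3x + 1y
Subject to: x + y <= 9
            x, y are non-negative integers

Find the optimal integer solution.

Objective: 3x + 1y, constraint: x + y <= 9
Coefficient of x is 3 >= coefficient of y is 1, so allocate the entire budget to x.
Optimal: x = 9, y = 0, value = 27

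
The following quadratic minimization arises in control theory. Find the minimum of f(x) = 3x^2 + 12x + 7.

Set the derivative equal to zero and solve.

f(x) = 3x^2 + 12x + 7
f'(x) = 6x + (12) = 0
x = -12/6 = -2
f(-2) = -5
Since f''(x) = 6 > 0, this is a minimum.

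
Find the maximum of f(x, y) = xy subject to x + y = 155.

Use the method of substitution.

Substitute y = 155 - x into f(x,y) = xy:
g(x) = x(155 - x) = 155x - x^2
g'(x) = 155 - 2x = 0  =>  x = 155/2
y = 155 - 155/2 = 155/2
Maximum value = (155/2) * (155/2) = 24025/4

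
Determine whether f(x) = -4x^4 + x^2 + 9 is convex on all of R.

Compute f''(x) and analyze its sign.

f(x) = -4x^4 + x^2 + 9
f'(x) = -16x^3 + 2x
f''(x) = -48x^2 + 2
f''(x) = -48x^2 + 2 -> -inf as |x| -> inf
Therefore, f is not globally convex on R.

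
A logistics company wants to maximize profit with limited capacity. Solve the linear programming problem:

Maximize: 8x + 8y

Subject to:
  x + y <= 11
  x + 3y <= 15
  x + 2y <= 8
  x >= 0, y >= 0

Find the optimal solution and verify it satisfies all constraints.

Feasible vertices: (0, 0), (0, 4), (8, 0)
Objective 8x + 8y at each vertex:
  (0, 0): 0
  (0, 4): 32
  (8, 0): 64
Maximum is 64 at (8, 0).
Verify constraints at (x, y) = (8, 0):
  1*8 + 1*0 = 8 <= 11
  1*8 + 3*0 = 8 <= 15
  1*8 + 2*0 = 8 <= 8 (active)
  x = 8 >= 0, y = 0 >= 0. All constraints satisfied.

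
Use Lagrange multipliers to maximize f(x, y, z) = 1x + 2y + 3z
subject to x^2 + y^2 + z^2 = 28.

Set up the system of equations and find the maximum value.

Lagrange conditions: 1 = 2*lambda*x, 2 = 2*lambda*y, 3 = 2*lambda*z
So x:1 = y:2 = z:3, i.e. x = 1t, y = 2t, z = 3t
Constraint: t^2*(1^2 + 2^2 + 3^2) = 28
  t^2 * 14 = 28  =>  t = sqrt(2)
Maximum = 1*1t + 2*2t + 3*3t = 14*sqrt(2) = sqrt(392)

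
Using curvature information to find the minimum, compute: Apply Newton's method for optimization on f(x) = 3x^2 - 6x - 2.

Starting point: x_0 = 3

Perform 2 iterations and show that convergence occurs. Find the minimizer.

f(x) = 3x^2 - 6x - 2, f'(x) = 6x + (-6), f''(x) = 6
Step 1: f'(3) = 12, x_1 = 3 - 12/6 = 1
Step 2: f'(1) = 0, x_2 = 1 (converged)
Newton's method converges in 1 step for quadratics.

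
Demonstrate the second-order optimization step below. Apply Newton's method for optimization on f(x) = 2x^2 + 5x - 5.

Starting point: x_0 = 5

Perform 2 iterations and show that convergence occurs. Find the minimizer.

f(x) = 2x^2 + 5x - 5, f'(x) = 4x + (5), f''(x) = 4
Step 1: f'(5) = 25, x_1 = 5 - 25/4 = -5/4
Step 2: f'(-5/4) = 0, x_2 = -5/4 (converged)
Newton's method converges in 1 step for quadratics.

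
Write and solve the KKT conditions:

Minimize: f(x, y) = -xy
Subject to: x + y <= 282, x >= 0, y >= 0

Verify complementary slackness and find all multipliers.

Problem: min -xy s.t. x + y <= 282 (multiplier lambda), x >= 0 (mu_x), y >= 0 (mu_y)
KKT stationarity: -y + lambda - mu_x = 0, -x + lambda - mu_y = 0, with lambda, mu_x, mu_y >= 0
Complementary slackness: lambda*(x + y - 282) = 0, mu_x*x = 0, mu_y*y = 0
If lambda = 0: y = -mu_x <= 0 and x = -mu_y <= 0 force x = y = 0 with f = 0; but x = y = 141 is feasible with f = -19881 < 0, so this is not the minimum. Hence lambda > 0 and x + y = 282.
Try x > 0, y > 0 (so mu_x = mu_y = 0): y = lambda, x = lambda => x = y = lambda
x + y = 282 => 2*lambda = 282 => lambda = 141
x* = y* = 141 > 0, consistent with mu_x = mu_y = 0.
(Any feasible point with x = 0 or y = 0 has f = 0 > -19881, so the minimum is not on those boundaries.)
min(-xy) = -19881 (i.e. max xy = 19881)
Multipliers: lambda = 141, mu_x = 0, mu_y = 0
Complementary slackness: lambda*(x + y - 282) = 141*(141 + 141 - 282) = 0, mu_x*x = 0*141 = 0, mu_y*y = 0*141 = 0. Satisfied.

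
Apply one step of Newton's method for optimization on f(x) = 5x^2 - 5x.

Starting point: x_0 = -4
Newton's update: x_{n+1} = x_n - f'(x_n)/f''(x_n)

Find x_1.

f(x) = 5x^2 - 5x
f'(x) = 10x + (-5), f''(x) = 10
Newton step: x_1 = x_0 - f'(x_0)/f''(x_0)
f'(-4) = -45
x_1 = -4 - -45/10 = 1/2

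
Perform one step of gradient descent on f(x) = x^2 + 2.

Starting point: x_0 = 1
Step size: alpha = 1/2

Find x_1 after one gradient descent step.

f(x) = x^2 + 2
f'(x) = 2x + 0
f'(1) = 2*1 + (0) = 2
x_1 = x_0 - alpha * f'(x_0) = 1 - 1/2 * 2 = 0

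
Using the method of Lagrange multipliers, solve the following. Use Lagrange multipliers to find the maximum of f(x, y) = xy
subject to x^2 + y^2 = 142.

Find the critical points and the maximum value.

Lagrange conditions: y = 2*lambda*x and x = 2*lambda*y
If x = 0 then y = 0, violating the constraint, so x, y != 0.
Dividing: y/x = x/y => x^2 = y^2 => y = x or y = -x
Constraint: 2x^2 = 142 => x^2 = 71 => x = +/-sqrt(71)
Critical points: (sqrt(71), sqrt(71)), (-sqrt(71), -sqrt(71)), (sqrt(71), -sqrt(71)), (-sqrt(71), sqrt(71))
  y = x:  xy = x^2 = 71  at (sqrt(71), sqrt(71)) and (-sqrt(71), -sqrt(71))
  y = -x: xy = -x^2 = -71 at (sqrt(71), -sqrt(71)) and (-sqrt(71), sqrt(71))
Maximum xy = 71 at (sqrt(71), sqrt(71)) and (-sqrt(71), -sqrt(71))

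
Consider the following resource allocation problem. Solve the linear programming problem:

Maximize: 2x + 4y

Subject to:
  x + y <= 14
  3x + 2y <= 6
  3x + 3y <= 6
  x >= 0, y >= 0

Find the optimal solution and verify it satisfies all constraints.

Feasible vertices: (0, 0), (0, 2), (2, 0)
Objective 2x + 4y at each vertex:
  (0, 0): 0
  (0, 2): 8
  (2, 0): 4
Maximum is 8 at (0, 2).
Verify constraints at (x, y) = (0, 2):
  1*0 + 1*2 = 2 <= 14
  3*0 + 2*2 = 4 <= 6
  3*0 + 3*2 = 6 <= 6 (active)
  x = 0 >= 0, y = 2 >= 0. All constraints satisfied.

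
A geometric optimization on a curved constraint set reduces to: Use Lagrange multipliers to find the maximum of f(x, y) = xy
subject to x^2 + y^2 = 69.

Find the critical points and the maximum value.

Lagrange conditions: y = 2*lambda*x and x = 2*lambda*y
If x = 0 then y = 0, violating the constraint, so x, y != 0.
Dividing: y/x = x/y => x^2 = y^2 => y = x or y = -x
Constraint: 2x^2 = 69 => x^2 = 69/2 => x = +/-sqrt(69/2)
Critical points: (sqrt(69/2), sqrt(69/2)), (-sqrt(69/2), -sqrt(69/2)), (sqrt(69/2), -sqrt(69/2)), (-sqrt(69/2), sqrt(69/2))
  y = x:  xy = x^2 = 69/2  at (sqrt(69/2), sqrt(69/2)) and (-sqrt(69/2), -sqrt(69/2))
  y = -x: xy = -x^2 = -69/2 at (sqrt(69/2), -sqrt(69/2)) and (-sqrt(69/2), sqrt(69/2))
Maximum xy = 69/2 at (sqrt(69/2), sqrt(69/2)) and (-sqrt(69/2), -sqrt(69/2))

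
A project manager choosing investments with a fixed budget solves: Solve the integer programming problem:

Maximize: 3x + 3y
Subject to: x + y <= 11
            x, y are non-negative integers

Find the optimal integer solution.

Objective: 3x + 3y, constraint: x + y <= 11
Coefficient of x is 3 >= coefficient of y is 3, so allocate the entire budget to x.
Optimal: x = 11, y = 0, value = 33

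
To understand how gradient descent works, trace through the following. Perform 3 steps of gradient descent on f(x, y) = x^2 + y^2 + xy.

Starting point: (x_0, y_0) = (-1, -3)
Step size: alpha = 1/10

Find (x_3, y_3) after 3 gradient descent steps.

f(x,y) = x^2 + y^2 + xy
grad_x = 2x + 1y, grad_y = 2y + 1x
Step 1: grad = (-5, -7), (-1/2, -23/10)
Step 2: grad = (-33/10, -51/10), (-17/100, -179/100)
Step 3: grad = (-213/100, -15/4), (43/1000, -283/200)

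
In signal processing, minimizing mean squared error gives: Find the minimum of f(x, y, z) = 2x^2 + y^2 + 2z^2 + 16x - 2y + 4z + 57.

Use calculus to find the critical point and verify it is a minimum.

f(x,y,z) = 2x^2 + y^2 + 2z^2 + 16x - 2y + 4z + 57
df/dx = 4x + (16) = 0 => x = -4
df/dy = 2y + (-2) = 0 => y = 1
df/dz = 4z + (4) = 0 => z = -1
f(-4,1,-1) = 2*(-4)^2 + 1*(1)^2 + 2*(-1)^2 + 16*(-4) + -2*(1) + 4*(-1) + 57 = 22
Hessian is diagonal with entries 4, 2, 4 > 0, confirmed minimum.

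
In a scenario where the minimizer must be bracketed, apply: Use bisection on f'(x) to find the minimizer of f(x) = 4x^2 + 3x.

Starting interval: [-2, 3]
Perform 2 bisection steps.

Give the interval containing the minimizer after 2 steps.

Finding critical point of f(x) = 4x^2 + 3x using bisection on f'(x) = 8x + 3.
f'(x) = 0 when x = -3/8.
Starting interval: [-2, 3]
Step 1: mid = 1/2, f'(mid) = 7, new interval = [-2, 1/2]
Step 2: mid = -3/4, f'(mid) = -3, new interval = [-3/4, 1/2]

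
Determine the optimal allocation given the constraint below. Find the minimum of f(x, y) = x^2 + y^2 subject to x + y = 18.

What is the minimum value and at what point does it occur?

Substitute y = 18 - x into f(x,y) = x^2 + y^2:
g(x) = x^2 + (18 - x)^2 = 2x^2 - 36x + 324
g'(x) = 4x - 36 = 0  =>  x = 9
y = 18 - 9 = 9
Minimum value = 9^2 + 9^2 = 162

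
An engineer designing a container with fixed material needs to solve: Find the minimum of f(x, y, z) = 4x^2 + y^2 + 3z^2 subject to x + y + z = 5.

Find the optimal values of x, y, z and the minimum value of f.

Using Lagrange multipliers on f = 4x^2 + y^2 + 3z^2 with constraint x + y + z = 5:
Conditions: 2*4*x = lambda, 2*1*y = lambda, 2*3*z = lambda
So x = lambda/8, y = lambda/2, z = lambda/6
Substituting into constraint: lambda * (19/24) = 5
lambda = 120/19
x = 15/19, y = 60/19, z = 20/19
Minimum value = 300/19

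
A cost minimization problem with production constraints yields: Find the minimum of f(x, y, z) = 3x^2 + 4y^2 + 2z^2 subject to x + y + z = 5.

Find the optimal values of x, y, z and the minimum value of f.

Using Lagrange multipliers on f = 3x^2 + 4y^2 + 2z^2 with constraint x + y + z = 5:
Conditions: 2*3*x = lambda, 2*4*y = lambda, 2*2*z = lambda
So x = lambda/6, y = lambda/8, z = lambda/4
Substituting into constraint: lambda * (13/24) = 5
lambda = 120/13
x = 20/13, y = 15/13, z = 30/13
Minimum value = 300/13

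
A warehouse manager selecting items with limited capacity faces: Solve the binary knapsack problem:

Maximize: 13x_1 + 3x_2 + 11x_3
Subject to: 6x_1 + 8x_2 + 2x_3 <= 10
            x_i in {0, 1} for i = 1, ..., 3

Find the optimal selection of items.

Items: item 1 (v=13, w=6), item 2 (v=3, w=8), item 3 (v=11, w=2)
Capacity: 10
Checking all 8 subsets (w = total weight, v = total value):
  {}: w = 0, v = 0
  {1}: w = 6, v = 13
  {2}: w = 8, v = 3
  {3}: w = 2, v = 11
  {1, 2}: w = 14 > 10, infeasible
  {1, 3}: w = 8, v = 24
  {2, 3}: w = 10, v = 14
  {1, 2, 3}: w = 16 > 10, infeasible
Best feasible subset: items [1, 3]
Total weight: 8 <= 10, total value: 24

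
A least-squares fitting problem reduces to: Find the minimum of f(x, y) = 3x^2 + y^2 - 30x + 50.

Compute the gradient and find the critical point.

f(x,y) = 3x^2 + y^2 - 30x + 50
df/dx = 6x + (-30) = 0  =>  x = 5
df/dy = 2y + (0) = 0  =>  y = 0
f(5, 0) = 3*(5)^2 + 1*(0)^2 + -30*(5) + 50 = -25
Hessian is diagonal with entries 6, 2 > 0, so this is a minimum.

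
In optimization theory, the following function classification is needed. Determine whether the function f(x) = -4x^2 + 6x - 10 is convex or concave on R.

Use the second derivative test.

f(x) = -4x^2 + 6x - 10
f'(x) = -8x + 6
f''(x) = -8
Since f''(x) = -8 < 0 for all x, f is concave on R.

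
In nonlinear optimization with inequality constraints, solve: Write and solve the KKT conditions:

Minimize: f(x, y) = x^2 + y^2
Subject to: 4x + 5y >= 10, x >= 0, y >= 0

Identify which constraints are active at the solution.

KKT conditions for min x^2 + y^2 s.t. 4x + 5y >= 10, x >= 0, y >= 0:
Stationarity: 2x = mu*4 + mu_x, 2y = mu*5 + mu_y, with mu, mu_x, mu_y >= 0
Complementary slackness: mu*(4x + 5y - 10) = 0, mu_x*x = 0, mu_y*y = 0
(0, 0) is infeasible (4*0 + 5*0 < 10), so if mu = 0 stationarity would force x = mu_x/2 >= 0, y = mu_y/2 >= 0 with mu_x*x = mu_y*y = 0, i.e. x = y = 0: contradiction. Hence mu > 0 and 4x + 5y = 10 is active.
Try x > 0, y > 0 (so mu_x = mu_y = 0): x = 4*mu/2, y = 5*mu/2
Substitute: 4*(4*mu/2) + 5*(5*mu/2) = 10
  mu*41/2 = 10 => mu = 20/41
x* = 40/41 > 0, y* = 50/41 > 0, consistent with mu_x = mu_y = 0.
f is convex and the constraints are linear, so this KKT point is the global minimum.
f* = 100/41
Active constraints: 4x + 5y >= 10 (holds with equality, mu = 20/41 > 0); x >= 0 and y >= 0 are inactive (mu_x = mu_y = 0).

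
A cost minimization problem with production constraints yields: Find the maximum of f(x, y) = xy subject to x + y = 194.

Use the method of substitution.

Substitute y = 194 - x into f(x,y) = xy:
g(x) = x(194 - x) = 194x - x^2
g'(x) = 194 - 2x = 0  =>  x = 97
y = 194 - 97 = 97
Maximum value = 97 * 97 = 9409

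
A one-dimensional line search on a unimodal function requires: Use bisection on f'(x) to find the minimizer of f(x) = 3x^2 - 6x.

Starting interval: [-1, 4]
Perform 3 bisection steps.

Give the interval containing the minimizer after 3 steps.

Finding critical point of f(x) = 3x^2 - 6x using bisection on f'(x) = 6x + -6.
f'(x) = 0 when x = 1.
Starting interval: [-1, 4]
Step 1: mid = 3/2, f'(mid) = 3, new interval = [-1, 3/2]
Step 2: mid = 1/4, f'(mid) = -9/2, new interval = [1/4, 3/2]
Step 3: mid = 7/8, f'(mid) = -3/4, new interval = [7/8, 3/2]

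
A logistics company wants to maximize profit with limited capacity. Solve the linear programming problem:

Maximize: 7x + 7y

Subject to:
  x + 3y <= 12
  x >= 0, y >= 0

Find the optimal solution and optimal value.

The feasible region has vertices at [(0, 0), (12, 0), (0, 4)].
Checking objective 7x + 7y at each vertex:
  (0, 0): 7*0 + 7*0 = 0
  (12, 0): 7*12 + 7*0 = 84
  (0, 4): 7*0 + 7*4 = 28
Maximum is 84 at (12, 0).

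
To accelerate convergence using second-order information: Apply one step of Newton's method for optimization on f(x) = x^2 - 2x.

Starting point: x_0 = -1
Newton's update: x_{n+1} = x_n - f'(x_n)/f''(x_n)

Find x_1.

f(x) = x^2 - 2x
f'(x) = 2x + (-2), f''(x) = 2
Newton step: x_1 = x_0 - f'(x_0)/f''(x_0)
f'(-1) = -4
x_1 = -1 - -4/2 = 1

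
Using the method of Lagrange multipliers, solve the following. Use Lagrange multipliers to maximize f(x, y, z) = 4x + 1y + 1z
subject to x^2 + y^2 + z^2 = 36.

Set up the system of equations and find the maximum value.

Lagrange conditions: 4 = 2*lambda*x, 1 = 2*lambda*y, 1 = 2*lambda*z
So x:4 = y:1 = z:1, i.e. x = 4t, y = 1t, z = 1t
Constraint: t^2*(4^2 + 1^2 + 1^2) = 36
  t^2 * 18 = 36  =>  t = sqrt(2)
Maximum = 4*4t + 1*1t + 1*1t = 18*sqrt(2) = sqrt(648)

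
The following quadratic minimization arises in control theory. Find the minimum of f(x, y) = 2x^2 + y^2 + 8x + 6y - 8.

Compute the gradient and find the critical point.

f(x,y) = 2x^2 + y^2 + 8x + 6y - 8
df/dx = 4x + (8) = 0  =>  x = -2
df/dy = 2y + (6) = 0  =>  y = -3
f(-2, -3) = 2*(-2)^2 + 1*(-3)^2 + 8*(-2) + 6*(-3) + -8 = -25
Hessian is diagonal with entries 4, 2 > 0, so this is a minimum.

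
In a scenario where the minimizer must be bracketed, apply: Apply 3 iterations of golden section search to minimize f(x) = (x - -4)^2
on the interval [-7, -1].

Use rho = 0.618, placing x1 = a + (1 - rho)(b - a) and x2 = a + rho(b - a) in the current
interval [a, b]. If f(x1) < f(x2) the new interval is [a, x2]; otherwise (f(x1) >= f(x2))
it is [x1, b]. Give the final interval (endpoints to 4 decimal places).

Golden section search for min of f(x) = (x - -4)^2 on [-7, -1].
Each step: x1 = a + (1 - rho)(b - a), x2 = a + rho(b - a); if f(x1) < f(x2) keep [a, x2], otherwise keep [x1, b].
Step 1: [-7.0000, -1.0000], x1=-4.7080 (f=0.5013), x2=-3.2920 (f=0.5013); f(x1) = f(x2) (tie, not '<') => keep [-4.7080, -1.0000]
Step 2: [-4.7080, -1.0000], x1=-3.2915 (f=0.5019), x2=-2.4165 (f=2.5076); f(x1) < f(x2) => keep [-4.7080, -2.4165]
Step 3: [-4.7080, -2.4165], x1=-3.8326 (f=0.0280), x2=-3.2918 (f=0.5015); f(x1) < f(x2) => keep [-4.7080, -3.2918]
Final interval: [-4.7080, -3.2918]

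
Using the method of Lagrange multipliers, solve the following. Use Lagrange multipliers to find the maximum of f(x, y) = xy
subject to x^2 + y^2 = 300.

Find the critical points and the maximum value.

Lagrange conditions: y = 2*lambda*x and x = 2*lambda*y
If x = 0 then y = 0, violating the constraint, so x, y != 0.
Dividing: y/x = x/y => x^2 = y^2 => y = x or y = -x
Constraint: 2x^2 = 300 => x^2 = 150 => x = +/-sqrt(150)
Critical points: (sqrt(150), sqrt(150)), (-sqrt(150), -sqrt(150)), (sqrt(150), -sqrt(150)), (-sqrt(150), sqrt(150))
  y = x:  xy = x^2 = 150  at (sqrt(150), sqrt(150)) and (-sqrt(150), -sqrt(150))
  y = -x: xy = -x^2 = -150 at (sqrt(150), -sqrt(150)) and (-sqrt(150), sqrt(150))
Maximum xy = 150 at (sqrt(150), sqrt(150)) and (-sqrt(150), -sqrt(150))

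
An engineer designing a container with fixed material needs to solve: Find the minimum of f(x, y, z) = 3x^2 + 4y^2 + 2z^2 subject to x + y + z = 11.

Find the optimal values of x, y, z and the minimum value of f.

Using Lagrange multipliers on f = 3x^2 + 4y^2 + 2z^2 with constraint x + y + z = 11:
Conditions: 2*3*x = lambda, 2*4*y = lambda, 2*2*z = lambda
So x = lambda/6, y = lambda/8, z = lambda/4
Substituting into constraint: lambda * (13/24) = 11
lambda = 264/13
x = 44/13, y = 33/13, z = 66/13
Minimum value = 1452/13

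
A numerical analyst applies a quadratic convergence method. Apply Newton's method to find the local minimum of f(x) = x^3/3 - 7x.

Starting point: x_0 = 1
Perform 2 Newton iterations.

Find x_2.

f(x) = x^3/3 - 7x
f'(x) = x^2 - 7, f''(x) = 2x
Newton update: x_{n+1} = x_n - (x_n^2 - 7)/(2*x_n)
Step 1: x_0 = 1, f'=-6, f''=2, x_1 = 4
Step 2: x_1 = 4, f'=9, f''=8, x_2 = 23/8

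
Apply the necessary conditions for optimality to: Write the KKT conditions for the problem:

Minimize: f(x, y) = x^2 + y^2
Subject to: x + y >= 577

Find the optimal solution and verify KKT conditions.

KKT conditions for min x^2 + y^2 s.t. x + y >= 577:
Stationarity: 2x = mu, 2y = mu
So x = y = mu/2.
Complementary slackness: mu*(x + y - 577) = 0
Primal feasibility: x + y >= 577; dual feasibility: mu >= 0
If mu = 0 then x = y = 0, but 0 + 0 < 577 is infeasible, so the constraint is active.
Constraint active: x + y = 2*(mu/2) = 577 => mu = 577
x = y = 577/2, f = 332929/2
Verify: stationarity 2*(577/2) = 577 = mu; primal 577/2 + 577/2 = 577 >= 577; dual mu = 577 >= 0; complementary slackness 577*(577 - 577) = 0. All KKT conditions hold.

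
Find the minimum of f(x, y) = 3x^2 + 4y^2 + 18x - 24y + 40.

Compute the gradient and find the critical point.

f(x,y) = 3x^2 + 4y^2 + 18x - 24y + 40
df/dx = 6x + (18) = 0  =>  x = -3
df/dy = 8y + (-24) = 0  =>  y = 3
f(-3, 3) = 3*(-3)^2 + 4*(3)^2 + 18*(-3) + -24*(3) + 40 = -23
Hessian is diagonal with entries 6, 8 > 0, so this is a minimum.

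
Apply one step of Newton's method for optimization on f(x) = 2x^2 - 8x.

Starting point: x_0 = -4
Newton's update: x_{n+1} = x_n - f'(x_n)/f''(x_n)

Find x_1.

f(x) = 2x^2 - 8x
f'(x) = 4x + (-8), f''(x) = 4
Newton step: x_1 = x_0 - f'(x_0)/f''(x_0)
f'(-4) = -24
x_1 = -4 - -24/4 = 2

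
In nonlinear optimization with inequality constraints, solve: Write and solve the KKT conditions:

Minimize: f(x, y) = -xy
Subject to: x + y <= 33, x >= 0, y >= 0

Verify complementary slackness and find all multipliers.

Problem: min -xy s.t. x + y <= 33 (multiplier lambda), x >= 0 (mu_x), y >= 0 (mu_y)
KKT stationarity: -y + lambda - mu_x = 0, -x + lambda - mu_y = 0, with lambda, mu_x, mu_y >= 0
Complementary slackness: lambda*(x + y - 33) = 0, mu_x*x = 0, mu_y*y = 0
If lambda = 0: y = -mu_x <= 0 and x = -mu_y <= 0 force x = y = 0 with f = 0; but x = y = 33/2 is feasible with f = -1089/4 < 0, so this is not the minimum. Hence lambda > 0 and x + y = 33.
Try x > 0, y > 0 (so mu_x = mu_y = 0): y = lambda, x = lambda => x = y = lambda
x + y = 33 => 2*lambda = 33 => lambda = 33/2
x* = y* = 33/2 > 0, consistent with mu_x = mu_y = 0.
(Any feasible point with x = 0 or y = 0 has f = 0 > -1089/4, so the minimum is not on those boundaries.)
min(-xy) = -1089/4 (i.e. max xy = 1089/4)
Multipliers: lambda = 33/2, mu_x = 0, mu_y = 0
Complementary slackness: lambda*(x + y - 33) = 33/2*(33/2 + 33/2 - 33) = 0, mu_x*x = 0*33/2 = 0, mu_y*y = 0*33/2 = 0. Satisfied.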